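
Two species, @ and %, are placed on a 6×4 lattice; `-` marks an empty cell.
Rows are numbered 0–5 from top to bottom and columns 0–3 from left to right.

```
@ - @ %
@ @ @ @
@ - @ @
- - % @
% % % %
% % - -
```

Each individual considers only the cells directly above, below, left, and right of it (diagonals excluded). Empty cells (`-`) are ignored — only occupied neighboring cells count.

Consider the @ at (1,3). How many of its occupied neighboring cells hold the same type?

Occupied neighbors of (1,3): (0,3)=%, (2,3)=@, (1,2)=@.
Same type (@): 2 of 3.

2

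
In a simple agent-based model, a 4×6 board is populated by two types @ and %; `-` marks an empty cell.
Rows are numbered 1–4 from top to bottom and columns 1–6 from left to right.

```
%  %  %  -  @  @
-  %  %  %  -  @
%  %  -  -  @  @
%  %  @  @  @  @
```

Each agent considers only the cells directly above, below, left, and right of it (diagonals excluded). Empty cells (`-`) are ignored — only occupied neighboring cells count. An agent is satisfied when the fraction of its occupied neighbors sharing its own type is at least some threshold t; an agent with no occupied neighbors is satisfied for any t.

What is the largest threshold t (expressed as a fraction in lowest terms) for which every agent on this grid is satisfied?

(1,1)% 1/1
(1,2)% 3/3
(1,3)% 2/2
(1,5)@ 1/1
(1,6)@ 2/2
(2,2)% 3/3
(2,3)% 3/3
(2,4)% 1/1
(2,6)@ 2/2
(3,1)% 2/2
(3,2)% 3/3
(3,5)@ 2/2
(3,6)@ 3/3
(4,1)% 2/2
(4,2)% 2/3
(4,3)@ 1/2
(4,4)@ 2/2
(4,5)@ 3/3
(4,6)@ 2/2
The smallest same-type fraction is 1/2 at (4,3), which reduces to 1/2. Any threshold above that leaves this agent unsatisfied.

1/2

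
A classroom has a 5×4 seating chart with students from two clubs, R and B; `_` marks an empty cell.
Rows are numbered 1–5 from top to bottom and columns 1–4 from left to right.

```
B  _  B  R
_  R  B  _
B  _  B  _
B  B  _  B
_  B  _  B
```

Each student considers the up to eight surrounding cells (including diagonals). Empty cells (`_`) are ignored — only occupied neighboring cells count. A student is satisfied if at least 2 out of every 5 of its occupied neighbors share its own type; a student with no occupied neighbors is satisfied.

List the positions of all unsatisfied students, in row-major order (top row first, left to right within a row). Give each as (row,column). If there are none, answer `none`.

(1,1)B 0/1 not
(1,3)B 1/3 not
(1,4)R 0/2 not
(2,2)R 0/5 not
(2,3)B 2/4 satisfied
(3,1)B 2/3 satisfied
(3,3)B 3/4 satisfied
(4,1)B 3/3 satisfied
(4,2)B 4/4 satisfied
(4,4)B 2/2 satisfied
(5,2)B 2/2 satisfied
(5,4)B 1/1 satisfied

(1,1), (1,3), (1,4), (2,2)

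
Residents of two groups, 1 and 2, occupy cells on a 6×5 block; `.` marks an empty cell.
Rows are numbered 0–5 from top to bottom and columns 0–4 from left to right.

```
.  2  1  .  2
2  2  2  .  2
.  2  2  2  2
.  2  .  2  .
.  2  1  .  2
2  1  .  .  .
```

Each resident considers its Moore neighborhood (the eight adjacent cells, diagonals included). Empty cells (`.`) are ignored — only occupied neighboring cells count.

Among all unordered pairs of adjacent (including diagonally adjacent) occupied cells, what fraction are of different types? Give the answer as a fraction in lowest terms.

Scan each occupied cell's neighbors to the right and below (and the two forward diagonals) so each pair is counted once.
From row 0: 3 unlike of 7 pairs (running 3/7).
From row 1: 0 unlike of 10 pairs (running 3/17).
From row 2: 0 unlike of 8 pairs (running 3/25).
From row 3: 2 unlike of 4 pairs (running 5/29).
From row 4: 2 unlike of 4 pairs (running 7/33).
From row 5: 1 unlike of 1 pairs (running 8/34).
Total adjacent occupied pairs: 34; unlike-type pairs: 8.
8/34 reduces to 4/17.

4/17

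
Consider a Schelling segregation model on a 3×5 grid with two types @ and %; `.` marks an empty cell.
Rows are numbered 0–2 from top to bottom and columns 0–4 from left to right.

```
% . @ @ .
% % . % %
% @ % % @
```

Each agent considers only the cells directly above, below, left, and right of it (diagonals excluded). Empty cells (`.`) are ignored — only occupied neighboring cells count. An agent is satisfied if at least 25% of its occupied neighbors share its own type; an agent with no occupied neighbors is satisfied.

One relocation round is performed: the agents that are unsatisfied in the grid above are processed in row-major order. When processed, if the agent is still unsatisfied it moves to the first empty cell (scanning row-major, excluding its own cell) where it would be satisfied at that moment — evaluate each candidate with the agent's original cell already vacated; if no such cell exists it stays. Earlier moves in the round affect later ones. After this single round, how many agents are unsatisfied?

Initially unsatisfied (in order): (2,1), (2,4).
  (2,1) → (0,1).
  (2,4) → (0,4).
Resulting grid:
% @ @ @ @
% % . % %
% . % % .
All satisfied now.

0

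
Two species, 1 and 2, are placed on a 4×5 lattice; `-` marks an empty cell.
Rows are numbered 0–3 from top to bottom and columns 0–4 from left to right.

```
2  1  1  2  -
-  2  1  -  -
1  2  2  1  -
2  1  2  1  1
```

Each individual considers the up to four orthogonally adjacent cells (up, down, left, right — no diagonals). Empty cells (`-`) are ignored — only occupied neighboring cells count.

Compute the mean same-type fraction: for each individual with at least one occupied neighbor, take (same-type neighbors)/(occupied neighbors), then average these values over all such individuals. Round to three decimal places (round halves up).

0.344

Row 0: (0,0)2 0/1 · (0,1)1 1/3 · (0,2)1 2/3 · (0,3)2 0/1
Row 1: (1,1)2 1/3 · (1,2)1 1/3
Row 2: (2,0)1 0/2 · (2,1)2 2/4 · (2,2)2 2/4 · (2,3)1 1/2
Row 3: (3,0)2 0/2 · (3,1)1 0/3 · (3,2)2 1/3 · (3,3)1 2/3 · (3,4)1 1/1
Sum over 15 individuals: 0/1 + 1/3 + 2/3 + 0/1 + 1/3 + 1/3 + 0/2 + 2/4 + 2/4 + 1/2 + 0/2 + 0/3 + 1/3 + 2/3 + 1/1 = 31/6; mean = 31/6 ÷ 15 = 31/90 = 0.344444… → 0.344.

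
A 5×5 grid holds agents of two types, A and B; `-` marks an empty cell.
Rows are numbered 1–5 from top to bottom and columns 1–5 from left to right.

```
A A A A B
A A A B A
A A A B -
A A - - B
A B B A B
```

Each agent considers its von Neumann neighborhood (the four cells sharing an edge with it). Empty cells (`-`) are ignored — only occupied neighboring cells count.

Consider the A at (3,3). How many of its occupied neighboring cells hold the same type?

Occupied neighbors of (3,3): (2,3)=A, (3,2)=A, (3,4)=B.
Same type (A): 2 of 3.

2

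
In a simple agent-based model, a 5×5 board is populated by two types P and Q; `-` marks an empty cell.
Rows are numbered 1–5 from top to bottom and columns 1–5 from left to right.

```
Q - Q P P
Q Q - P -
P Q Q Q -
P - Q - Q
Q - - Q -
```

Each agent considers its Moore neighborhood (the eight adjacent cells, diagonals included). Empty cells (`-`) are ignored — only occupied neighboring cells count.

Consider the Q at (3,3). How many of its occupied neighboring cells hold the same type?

Occupied neighbors of (3,3): (2,2)=Q, (2,4)=P, (3,2)=Q, (3,4)=Q, (4,3)=Q.
Same type (Q): 4 of 5.

4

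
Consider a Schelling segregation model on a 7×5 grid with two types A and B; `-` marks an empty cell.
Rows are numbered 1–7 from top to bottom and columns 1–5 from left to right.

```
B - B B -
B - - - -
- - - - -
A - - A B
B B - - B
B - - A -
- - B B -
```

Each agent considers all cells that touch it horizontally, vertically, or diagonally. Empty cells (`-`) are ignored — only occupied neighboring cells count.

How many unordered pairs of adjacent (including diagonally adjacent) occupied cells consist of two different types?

7

Scan each occupied cell's neighbors to the right and below (and the two forward diagonals) so each pair is counted once.
From row 1: 0 unlike of 2 pairs (running 0/2).
From row 4: 4 unlike of 5 pairs (running 4/7).
From row 5: 1 unlike of 4 pairs (running 5/11).
From row 6: 2 unlike of 2 pairs (running 7/13).
From row 7: 0 unlike of 1 pairs (running 7/14).
Total adjacent occupied pairs: 14; unlike-type pairs: 7.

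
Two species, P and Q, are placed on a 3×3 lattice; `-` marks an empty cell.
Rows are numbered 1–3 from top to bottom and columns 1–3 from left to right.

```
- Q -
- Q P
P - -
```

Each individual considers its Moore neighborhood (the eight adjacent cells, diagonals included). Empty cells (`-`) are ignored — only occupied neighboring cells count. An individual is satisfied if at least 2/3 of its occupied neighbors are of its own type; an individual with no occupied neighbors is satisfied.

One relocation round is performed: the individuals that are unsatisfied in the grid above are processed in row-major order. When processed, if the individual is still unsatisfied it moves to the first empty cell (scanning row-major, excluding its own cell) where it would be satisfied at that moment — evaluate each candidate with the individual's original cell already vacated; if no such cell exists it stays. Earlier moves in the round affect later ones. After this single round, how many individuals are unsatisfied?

Initially unsatisfied (in order): (1,2), (2,2), (2,3), (3,1).
  (1,2) → (1,1).
  (2,2): no empty cell satisfies it; stays.
  (2,3): no empty cell satisfies it; stays.
  (3,1): no empty cell satisfies it; stays.
Resulting grid:
Q - -
- Q P
P - -
Unsatisfied now: (2,2), (2,3), (3,1).

3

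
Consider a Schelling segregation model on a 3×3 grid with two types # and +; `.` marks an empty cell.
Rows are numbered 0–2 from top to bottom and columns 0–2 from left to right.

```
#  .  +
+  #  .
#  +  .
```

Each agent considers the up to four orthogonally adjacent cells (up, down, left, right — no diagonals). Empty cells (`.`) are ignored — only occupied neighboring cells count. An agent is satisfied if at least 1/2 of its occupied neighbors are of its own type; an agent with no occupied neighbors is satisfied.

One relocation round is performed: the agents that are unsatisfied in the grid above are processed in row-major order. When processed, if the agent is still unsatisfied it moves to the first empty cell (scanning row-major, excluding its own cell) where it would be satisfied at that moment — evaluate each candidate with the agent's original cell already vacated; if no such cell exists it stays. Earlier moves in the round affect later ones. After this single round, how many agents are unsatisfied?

0

Initially unsatisfied (in order): (0,0), (1,0), (1,1), (2,0), (2,1).
  (0,0) → (0,1).
  (1,0) → (1,2).
  (1,1) → (0,0).
  (2,0) → (1,0).
  (2,1): now satisfied by earlier moves; stays.
Resulting grid:
# # +
# . +
. + .
All satisfied now.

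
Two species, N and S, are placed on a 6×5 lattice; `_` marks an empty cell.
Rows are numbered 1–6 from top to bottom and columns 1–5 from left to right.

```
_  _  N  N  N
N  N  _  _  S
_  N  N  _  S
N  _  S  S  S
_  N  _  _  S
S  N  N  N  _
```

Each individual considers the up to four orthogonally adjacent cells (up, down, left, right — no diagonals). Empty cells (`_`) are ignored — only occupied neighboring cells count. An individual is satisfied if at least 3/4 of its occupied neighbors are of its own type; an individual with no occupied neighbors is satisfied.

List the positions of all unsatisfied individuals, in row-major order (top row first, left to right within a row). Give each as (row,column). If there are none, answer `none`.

(1,5), (2,5), (3,3), (4,3), (6,1), (6,2)

Row 1: (1,3)N 1/1 satisfied · (1,4)N 2/2 satisfied · (1,5)N 1/2 not
Row 2: (2,1)N 1/1 satisfied · (2,2)N 2/2 satisfied · (2,5)S 1/2 not
Row 3: (3,2)N 2/2 satisfied · (3,3)N 1/2 not · (3,5)S 2/2 satisfied
Row 4: (4,1)N 0/0 satisfied · (4,3)S 1/2 not · (4,4)S 2/2 satisfied · (4,5)S 3/3 satisfied
Row 5: (5,2)N 1/1 satisfied · (5,5)S 1/1 satisfied
Row 6: (6,1)S 0/1 not · (6,2)N 2/3 not · (6,3)N 2/2 satisfied · (6,4)N 1/1 satisfied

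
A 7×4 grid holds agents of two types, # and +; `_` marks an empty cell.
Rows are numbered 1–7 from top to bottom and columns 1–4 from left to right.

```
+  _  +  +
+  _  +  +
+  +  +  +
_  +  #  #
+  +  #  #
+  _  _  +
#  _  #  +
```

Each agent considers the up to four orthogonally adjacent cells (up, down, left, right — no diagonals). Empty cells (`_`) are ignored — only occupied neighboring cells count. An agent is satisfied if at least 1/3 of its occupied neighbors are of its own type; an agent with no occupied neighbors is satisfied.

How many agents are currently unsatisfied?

Row 1: (1,1)+ 1/1 satisfied · (1,3)+ 2/2 satisfied · (1,4)+ 2/2 satisfied
Row 2: (2,1)+ 2/2 satisfied · (2,3)+ 3/3 satisfied · (2,4)+ 3/3 satisfied
Row 3: (3,1)+ 2/2 satisfied · (3,2)+ 3/3 satisfied · (3,3)+ 3/4 satisfied · (3,4)+ 2/3 satisfied
Row 4: (4,2)+ 2/3 satisfied · (4,3)# 2/4 satisfied · (4,4)# 2/3 satisfied
Row 5: (5,1)+ 2/2 satisfied · (5,2)+ 2/3 satisfied · (5,3)# 2/3 satisfied · (5,4)# 2/3 satisfied
Row 6: (6,1)+ 1/2 satisfied · (6,4)+ 1/2 satisfied
Row 7: (7,1)# 0/1 not · (7,3)# 0/1 not · (7,4)+ 1/2 satisfied
Unsatisfied: (7,1), (7,3) — 2 in total.

2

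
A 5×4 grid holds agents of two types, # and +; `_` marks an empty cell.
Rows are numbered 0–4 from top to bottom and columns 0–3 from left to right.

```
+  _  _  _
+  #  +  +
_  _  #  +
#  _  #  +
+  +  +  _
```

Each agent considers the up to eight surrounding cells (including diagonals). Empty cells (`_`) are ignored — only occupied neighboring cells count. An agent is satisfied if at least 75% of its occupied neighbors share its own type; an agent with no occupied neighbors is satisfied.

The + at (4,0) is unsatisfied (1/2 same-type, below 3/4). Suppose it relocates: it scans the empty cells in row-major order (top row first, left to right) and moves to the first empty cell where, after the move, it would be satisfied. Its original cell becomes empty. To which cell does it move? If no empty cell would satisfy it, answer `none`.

(0,1)

Vacating (4,0). Empty cells in order:
  (0,1): 3/4 same-type → satisfied — stop here.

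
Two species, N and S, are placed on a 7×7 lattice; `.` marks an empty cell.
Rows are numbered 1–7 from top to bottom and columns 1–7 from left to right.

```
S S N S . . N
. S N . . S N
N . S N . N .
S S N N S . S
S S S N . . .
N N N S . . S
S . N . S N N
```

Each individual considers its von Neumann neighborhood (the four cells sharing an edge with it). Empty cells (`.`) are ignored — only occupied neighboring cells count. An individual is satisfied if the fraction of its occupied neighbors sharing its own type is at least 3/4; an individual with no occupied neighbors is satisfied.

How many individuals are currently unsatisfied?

(1,1)S 1/1 satisfied
(1,2)S 2/3 not
(1,3)N 1/3 not
(1,4)S 0/1 not
(1,7)N 1/1 satisfied
(2,2)S 1/2 not
(2,3)N 1/3 not
(2,6)S 0/2 not
(2,7)N 1/2 not
(3,1)N 0/1 not
(3,3)S 0/3 not
(3,4)N 1/2 not
(3,6)N 0/1 not
(4,1)S 2/3 not
(4,2)S 2/3 not
(4,3)N 1/4 not
(4,4)N 3/4 satisfied
(4,5)S 0/1 not
(4,7)S 0/0 satisfied
(5,1)S 2/3 not
(5,2)S 3/4 satisfied
(5,3)S 1/4 not
(5,4)N 1/3 not
(6,1)N 1/3 not
(6,2)N 2/3 not
(6,3)N 2/4 not
(6,4)S 0/2 not
(6,7)S 0/1 not
(7,1)S 0/1 not
(7,3)N 1/1 satisfied
(7,5)S 0/1 not
(7,6)N 1/2 not
(7,7)N 1/2 not
Unsatisfied: (1,2), (1,3), (1,4), (2,2), (2,3), (2,6), (2,7), (3,1), (3,3), (3,4), (3,6), (4,1), (4,2), (4,3), (4,5), (5,1), (5,3), (5,4), (6,1), (6,2), (6,3), (6,4), (6,7), (7,1), (7,5), (7,6), (7,7) — 27 in total.

27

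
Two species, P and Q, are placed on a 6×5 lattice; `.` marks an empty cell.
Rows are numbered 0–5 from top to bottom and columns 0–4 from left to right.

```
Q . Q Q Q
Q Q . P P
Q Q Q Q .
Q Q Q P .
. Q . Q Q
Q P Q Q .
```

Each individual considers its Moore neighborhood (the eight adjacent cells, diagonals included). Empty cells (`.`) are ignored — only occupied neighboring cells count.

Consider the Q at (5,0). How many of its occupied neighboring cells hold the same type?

Occupied neighbors of (5,0): (4,1)=Q, (5,1)=P.
Same type (Q): 1 of 2.

1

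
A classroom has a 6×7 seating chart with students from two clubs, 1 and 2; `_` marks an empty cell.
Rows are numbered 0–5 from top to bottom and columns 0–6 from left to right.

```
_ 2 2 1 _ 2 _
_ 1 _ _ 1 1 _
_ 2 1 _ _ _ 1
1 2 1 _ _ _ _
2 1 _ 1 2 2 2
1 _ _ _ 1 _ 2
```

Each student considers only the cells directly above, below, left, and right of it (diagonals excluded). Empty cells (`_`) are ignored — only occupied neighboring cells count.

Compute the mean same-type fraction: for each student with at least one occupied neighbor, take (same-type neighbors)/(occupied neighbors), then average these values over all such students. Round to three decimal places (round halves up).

0.353

(0,1)2 1/2
(0,2)2 1/2
(0,3)1 0/1
(0,5)2 0/1
(1,1)1 0/2
(1,4)1 1/1
(1,5)1 1/2
(2,1)2 1/3
(2,2)1 1/2
(2,6)1 — no occupied neighbors
(3,0)1 0/2
(3,1)2 1/4
(3,2)1 1/2
(4,0)2 0/3
(4,1)1 0/2
(4,3)1 0/1
(4,4)2 1/3
(4,5)2 2/2
(4,6)2 2/2
(5,0)1 0/1
(5,4)1 0/1
(5,6)2 1/1
Sum over 21 students: 1/2 + 1/2 + 0/1 + 0/1 + 0/2 + 1/1 + 1/2 + 1/3 + 1/2 + 0/2 + 1/4 + 1/2 + 0/3 + 0/2 + 0/1 + 1/3 + 2/2 + 2/2 + 0/1 + 0/1 + 1/1 = 89/12; mean = 89/12 ÷ 21 = 89/252 = 0.353174… → 0.353.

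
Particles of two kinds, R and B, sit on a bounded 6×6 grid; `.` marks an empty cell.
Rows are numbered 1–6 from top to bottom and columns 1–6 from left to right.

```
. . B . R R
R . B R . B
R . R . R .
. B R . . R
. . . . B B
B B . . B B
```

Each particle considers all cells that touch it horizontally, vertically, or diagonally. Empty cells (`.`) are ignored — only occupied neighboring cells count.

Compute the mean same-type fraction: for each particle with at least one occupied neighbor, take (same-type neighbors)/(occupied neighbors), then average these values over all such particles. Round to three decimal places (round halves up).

0.611

(1,3)B 1/2
(1,5)R 2/3
(1,6)R 1/2
(2,1)R 1/1
(2,3)B 1/3
(2,4)R 3/5
(2,6)B 0/3
(3,1)R 1/2
(3,3)R 2/4
(3,5)R 2/3
(4,2)B 0/3
(4,3)R 1/2
(4,6)R 1/3
(5,5)B 3/4
(5,6)B 3/4
(6,1)B 1/1
(6,2)B 1/1
(6,5)B 3/3
(6,6)B 3/3
Sum over 19 particles: 1/2 + 2/3 + 1/2 + 1/1 + 1/3 + 3/5 + 0/3 + 1/2 + 2/4 + 2/3 + 0/3 + 1/2 + 1/3 + 3/4 + 3/4 + 1/1 + 1/1 + 3/3 + 3/3 = 58/5; mean = 58/5 ÷ 19 = 58/95 = 0.610526… → 0.611.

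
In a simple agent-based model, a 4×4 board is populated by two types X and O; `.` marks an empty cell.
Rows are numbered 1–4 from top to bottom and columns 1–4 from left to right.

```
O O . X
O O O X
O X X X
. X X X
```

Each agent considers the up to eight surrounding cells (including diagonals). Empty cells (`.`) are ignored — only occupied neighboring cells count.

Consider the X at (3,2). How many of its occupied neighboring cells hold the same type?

Occupied neighbors of (3,2): (2,1)=O, (2,2)=O, (2,3)=O, (3,1)=O, (3,3)=X, (4,2)=X, (4,3)=X.
Same type (X): 3 of 7.

3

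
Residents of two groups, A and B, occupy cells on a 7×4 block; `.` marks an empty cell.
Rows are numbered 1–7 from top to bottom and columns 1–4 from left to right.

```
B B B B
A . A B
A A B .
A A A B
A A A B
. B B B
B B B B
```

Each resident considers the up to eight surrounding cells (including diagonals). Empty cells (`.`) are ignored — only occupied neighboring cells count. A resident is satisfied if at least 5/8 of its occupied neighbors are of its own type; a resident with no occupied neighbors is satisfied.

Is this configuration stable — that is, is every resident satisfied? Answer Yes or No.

Row 1: (1,1)B 1/2 not · (1,2)B 2/4 not · (1,3)B 3/4 satisfied · (1,4)B 2/3 satisfied
Row 2: (2,1)A 2/4 not · (2,3)A 1/6 not · (2,4)B 3/4 satisfied
Row 3: (3,1)A 4/4 satisfied · (3,2)A 6/7 satisfied · (3,3)B 2/6 not
Row 4: (4,1)A 5/5 satisfied · (4,2)A 7/8 satisfied · (4,3)A 4/7 not · (4,4)B 2/4 not
Row 5: (5,1)A 3/4 satisfied · (5,2)A 5/7 satisfied · (5,3)A 3/8 not · (5,4)B 3/5 not
Row 6: (6,2)B 4/7 not · (6,3)B 6/8 satisfied · (6,4)B 4/5 satisfied
Row 7: (7,1)B 2/2 satisfied · (7,2)B 4/4 satisfied · (7,3)B 5/5 satisfied · (7,4)B 3/3 satisfied
For instance (1,1) has only 1/2 same-type neighbors, below 5/8.

No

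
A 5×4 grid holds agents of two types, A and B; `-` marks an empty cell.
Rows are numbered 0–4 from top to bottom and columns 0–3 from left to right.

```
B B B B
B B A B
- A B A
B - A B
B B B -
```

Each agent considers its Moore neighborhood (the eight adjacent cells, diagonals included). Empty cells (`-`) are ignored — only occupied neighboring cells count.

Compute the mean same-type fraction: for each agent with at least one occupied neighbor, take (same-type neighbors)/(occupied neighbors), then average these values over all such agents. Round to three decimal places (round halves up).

0.627

Row 0: (0,0)B 3/3 · (0,1)B 4/5 · (0,2)B 4/5 · (0,3)B 2/3
Row 1: (1,0)B 3/4 · (1,1)B 5/7 · (1,2)A 2/8 · (1,3)B 3/5
Row 2: (2,1)A 2/6 · (2,2)B 3/7 · (2,3)A 2/5
Row 3: (3,0)B 2/3 · (3,2)A 2/6 · (3,3)B 2/4
Row 4: (4,0)B 2/2 · (4,1)B 3/4 · (4,2)B 2/3
Sum over 17 agents: 3/3 + 4/5 + 4/5 + 2/3 + 3/4 + 5/7 + 2/8 + 3/5 + 2/6 + 3/7 + 2/5 + 2/3 + 2/6 + 2/4 + 2/2 + 3/4 + 2/3 = 4477/420; mean = 4477/420 ÷ 17 = 4477/7140 = 0.627030… → 0.627.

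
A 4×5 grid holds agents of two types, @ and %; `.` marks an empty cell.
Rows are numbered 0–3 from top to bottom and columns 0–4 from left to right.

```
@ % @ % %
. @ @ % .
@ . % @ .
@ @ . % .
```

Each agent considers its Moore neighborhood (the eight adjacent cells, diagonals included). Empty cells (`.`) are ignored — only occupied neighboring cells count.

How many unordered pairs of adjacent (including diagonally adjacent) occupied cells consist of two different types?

14

Scan each occupied cell's neighbors to the right and below (and the two forward diagonals) so each pair is counted once.
From row 0: 7 unlike of 13 pairs (running 7/13).
From row 1: 4 unlike of 8 pairs (running 11/21).
From row 2: 3 unlike of 6 pairs (running 14/27).
From row 3: 0 unlike of 1 pairs (running 14/28).
Total adjacent occupied pairs: 28; unlike-type pairs: 14.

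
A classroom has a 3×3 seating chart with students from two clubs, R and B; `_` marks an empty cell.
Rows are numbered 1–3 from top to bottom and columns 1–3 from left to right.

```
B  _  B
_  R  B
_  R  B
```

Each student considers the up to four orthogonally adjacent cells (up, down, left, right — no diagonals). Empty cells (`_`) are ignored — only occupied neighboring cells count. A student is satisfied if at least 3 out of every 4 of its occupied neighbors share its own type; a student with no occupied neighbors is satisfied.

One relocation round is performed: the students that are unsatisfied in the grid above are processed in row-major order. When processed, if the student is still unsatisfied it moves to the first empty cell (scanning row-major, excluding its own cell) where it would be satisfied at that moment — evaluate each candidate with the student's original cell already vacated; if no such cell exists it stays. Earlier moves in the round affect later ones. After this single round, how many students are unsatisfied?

0

Initially unsatisfied (in order): (2,2), (2,3), (3,2), (3,3).
  (2,2) → (3,1).
  (2,3): now satisfied by earlier moves; stays.
  (3,2): no empty cell satisfies it; stays.
  (3,3) → (1,2).
Resulting grid:
B B B
_ _ B
R R _
All satisfied now.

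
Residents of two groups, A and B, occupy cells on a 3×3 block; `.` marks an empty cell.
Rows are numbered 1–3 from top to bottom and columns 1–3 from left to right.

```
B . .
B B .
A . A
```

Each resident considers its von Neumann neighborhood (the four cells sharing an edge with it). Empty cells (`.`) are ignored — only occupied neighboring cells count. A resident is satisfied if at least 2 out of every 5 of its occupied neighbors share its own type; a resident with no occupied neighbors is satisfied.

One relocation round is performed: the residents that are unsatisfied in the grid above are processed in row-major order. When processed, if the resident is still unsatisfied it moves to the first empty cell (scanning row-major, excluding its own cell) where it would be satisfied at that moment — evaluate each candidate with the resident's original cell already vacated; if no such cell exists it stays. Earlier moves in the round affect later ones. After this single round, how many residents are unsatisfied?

0

Initially unsatisfied (in order): (3,1).
  (3,1) → (1,3).
Resulting grid:
B . A
B B .
. . A
All satisfied now.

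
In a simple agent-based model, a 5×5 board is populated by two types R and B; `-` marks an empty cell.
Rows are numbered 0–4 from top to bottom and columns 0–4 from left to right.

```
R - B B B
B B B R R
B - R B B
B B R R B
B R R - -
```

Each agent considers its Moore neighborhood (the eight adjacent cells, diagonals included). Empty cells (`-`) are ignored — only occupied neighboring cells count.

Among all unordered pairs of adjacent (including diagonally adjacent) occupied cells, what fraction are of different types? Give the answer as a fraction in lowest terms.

Scan each occupied cell's neighbors to the right and below (and the two forward diagonals) so each pair is counted once.
From row 0: 7 unlike of 12 pairs (running 7/12).
From row 1: 7 unlike of 14 pairs (running 14/26).
From row 2: 5 unlike of 12 pairs (running 19/38).
From row 3: 5 unlike of 12 pairs (running 24/50).
From row 4: 1 unlike of 2 pairs (running 25/52).
Total adjacent occupied pairs: 52; unlike-type pairs: 25.
25/52 is already in lowest terms.

25/52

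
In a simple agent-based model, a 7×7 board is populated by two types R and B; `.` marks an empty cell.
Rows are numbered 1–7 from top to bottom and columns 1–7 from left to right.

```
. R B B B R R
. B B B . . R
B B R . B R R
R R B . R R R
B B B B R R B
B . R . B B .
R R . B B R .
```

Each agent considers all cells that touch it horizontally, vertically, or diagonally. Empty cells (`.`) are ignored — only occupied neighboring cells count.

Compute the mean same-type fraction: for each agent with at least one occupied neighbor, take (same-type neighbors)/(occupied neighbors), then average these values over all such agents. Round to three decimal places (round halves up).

Row 1: (1,2)R 0/3 · (1,3)B 4/5 · (1,4)B 4/4 · (1,5)B 2/3 · (1,6)R 2/3 · (1,7)R 2/2
Row 2: (2,2)B 4/6 · (2,3)B 5/7 · (2,4)B 5/6 · (2,7)R 4/4
Row 3: (3,1)B 2/4 · (3,2)B 4/7 · (3,3)R 1/6 · (3,5)B 1/4 · (3,6)R 5/6 · (3,7)R 4/4
Row 4: (4,1)R 1/5 · (4,2)R 2/8 · (4,3)B 4/6 · (4,5)R 4/6 · (4,6)R 6/8 · (4,7)R 4/5
Row 5: (5,1)B 2/4 · (5,2)B 4/7 · (5,3)B 3/5 · (5,4)B 3/6 · (5,5)R 3/6 · (5,6)R 4/7 · (5,7)B 1/4
Row 6: (6,1)B 2/4 · (6,3)R 1/5 · (6,5)B 4/7 · (6,6)B 3/6
Row 7: (7,1)R 1/2 · (7,2)R 2/3 · (7,4)B 2/3 · (7,5)B 3/4 · (7,6)R 0/3
Sum over 38 agents: 0/3 + 4/5 + 4/4 + 2/3 + 2/3 + 2/2 + 4/6 + 5/7 + 5/6 + 4/4 + 2/4 + 4/7 + 1/6 + 1/4 + 5/6 + 4/4 + 1/5 + 2/8 + 4/6 + 4/6 + 6/8 + 4/5 + 2/4 + 4/7 + 3/5 + 3/6 + 3/6 + 4/7 + 1/4 + 2/4 + 1/5 + 4/7 + 3/6 + 1/2 + 2/3 + 2/3 + 3/4 + 0/3 = 437/20; mean = 437/20 ÷ 38 = 23/40 = 0.575 → 0.575.

0.575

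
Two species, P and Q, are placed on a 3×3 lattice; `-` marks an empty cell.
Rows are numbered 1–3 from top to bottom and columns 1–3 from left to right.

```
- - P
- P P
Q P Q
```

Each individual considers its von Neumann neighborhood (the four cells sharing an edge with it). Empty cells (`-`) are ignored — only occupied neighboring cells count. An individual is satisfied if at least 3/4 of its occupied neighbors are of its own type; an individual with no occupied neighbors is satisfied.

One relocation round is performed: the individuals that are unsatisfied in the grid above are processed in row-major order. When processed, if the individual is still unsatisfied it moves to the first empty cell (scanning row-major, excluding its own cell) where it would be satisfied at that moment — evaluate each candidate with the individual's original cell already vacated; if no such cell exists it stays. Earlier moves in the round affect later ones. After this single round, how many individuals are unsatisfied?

Initially unsatisfied (in order): (2,3), (3,1), (3,2), (3,3).
  (2,3) → (1,1).
  (3,1): no empty cell satisfies it; stays.
  (3,2) → (1,2).
  (3,3): now satisfied by earlier moves; stays.
Resulting grid:
P P P
- P -
Q - Q
All satisfied now.

0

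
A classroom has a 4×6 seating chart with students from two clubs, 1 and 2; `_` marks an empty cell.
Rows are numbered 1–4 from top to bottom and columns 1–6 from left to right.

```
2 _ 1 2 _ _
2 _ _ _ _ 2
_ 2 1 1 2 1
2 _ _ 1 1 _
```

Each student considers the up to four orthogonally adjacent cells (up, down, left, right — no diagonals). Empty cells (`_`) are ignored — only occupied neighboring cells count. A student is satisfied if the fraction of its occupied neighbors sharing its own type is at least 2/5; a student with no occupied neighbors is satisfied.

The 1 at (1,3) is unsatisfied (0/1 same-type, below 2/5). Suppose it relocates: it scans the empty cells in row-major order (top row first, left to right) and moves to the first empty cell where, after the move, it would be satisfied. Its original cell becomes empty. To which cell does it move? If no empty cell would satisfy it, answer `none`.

(2,3)

Vacating (1,3). Empty cells in order:
  (1,2): 0/1 same-type → still unsatisfied.
  (1,5): 0/1 same-type → still unsatisfied.
  (1,6): 0/1 same-type → still unsatisfied.
  (2,2): 0/2 same-type → still unsatisfied.
  (2,3): 1/1 same-type → satisfied — stop here.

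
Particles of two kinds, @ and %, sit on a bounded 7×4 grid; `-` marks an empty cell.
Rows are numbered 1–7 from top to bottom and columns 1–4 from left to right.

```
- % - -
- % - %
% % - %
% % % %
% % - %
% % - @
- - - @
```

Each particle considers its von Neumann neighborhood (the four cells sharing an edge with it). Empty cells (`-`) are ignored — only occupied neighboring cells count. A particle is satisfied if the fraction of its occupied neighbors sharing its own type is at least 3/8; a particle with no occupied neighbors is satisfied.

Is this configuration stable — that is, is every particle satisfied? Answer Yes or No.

Yes

Row 1: (1,2)% 1/1 satisfied
Row 2: (2,2)% 2/2 satisfied · (2,4)% 1/1 satisfied
Row 3: (3,1)% 2/2 satisfied · (3,2)% 3/3 satisfied · (3,4)% 2/2 satisfied
Row 4: (4,1)% 3/3 satisfied · (4,2)% 4/4 satisfied · (4,3)% 2/2 satisfied · (4,4)% 3/3 satisfied
Row 5: (5,1)% 3/3 satisfied · (5,2)% 3/3 satisfied · (5,4)% 1/2 satisfied
Row 6: (6,1)% 2/2 satisfied · (6,2)% 2/2 satisfied · (6,4)@ 1/2 satisfied
Row 7: (7,4)@ 1/1 satisfied
All meet the threshold, so the configuration is stable.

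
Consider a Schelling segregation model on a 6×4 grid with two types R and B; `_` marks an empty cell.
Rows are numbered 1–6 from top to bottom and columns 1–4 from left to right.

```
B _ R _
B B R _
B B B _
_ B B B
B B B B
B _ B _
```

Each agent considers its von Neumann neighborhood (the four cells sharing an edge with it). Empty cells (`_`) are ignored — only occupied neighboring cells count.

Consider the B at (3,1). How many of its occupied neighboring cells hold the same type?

Occupied neighbors of (3,1): (2,1)=B, (3,2)=B.
Same type (B): 2 of 2.

2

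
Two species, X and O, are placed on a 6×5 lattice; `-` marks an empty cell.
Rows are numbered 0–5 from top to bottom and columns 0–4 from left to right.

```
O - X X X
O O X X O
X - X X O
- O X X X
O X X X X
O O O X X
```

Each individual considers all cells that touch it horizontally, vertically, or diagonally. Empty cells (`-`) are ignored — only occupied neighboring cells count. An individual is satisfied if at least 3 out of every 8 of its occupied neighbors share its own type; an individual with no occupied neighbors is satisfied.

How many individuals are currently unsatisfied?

7

Row 0: (0,0)O 2/2 satisfied · (0,2)X 3/4 satisfied · (0,3)X 4/5 satisfied · (0,4)X 2/3 satisfied
Row 1: (1,0)O 2/3 satisfied · (1,1)O 2/6 not · (1,2)X 5/6 satisfied · (1,3)X 6/8 satisfied · (1,4)O 1/5 not
Row 2: (2,0)X 0/3 not · (2,2)X 5/7 satisfied · (2,3)X 6/8 satisfied · (2,4)O 1/5 not
Row 3: (3,1)O 1/6 not · (3,2)X 6/7 satisfied · (3,3)X 7/8 satisfied · (3,4)X 4/5 satisfied
Row 4: (4,0)O 3/4 satisfied · (4,1)X 2/7 not · (4,2)X 5/8 satisfied · (4,3)X 7/8 satisfied · (4,4)X 5/5 satisfied
Row 5: (5,0)O 2/3 satisfied · (5,1)O 3/5 satisfied · (5,2)O 1/5 not · (5,3)X 4/5 satisfied · (5,4)X 3/3 satisfied
Unsatisfied: (1,1), (1,4), (2,0), (2,4), (3,1), (4,1), (5,2) — 7 in total.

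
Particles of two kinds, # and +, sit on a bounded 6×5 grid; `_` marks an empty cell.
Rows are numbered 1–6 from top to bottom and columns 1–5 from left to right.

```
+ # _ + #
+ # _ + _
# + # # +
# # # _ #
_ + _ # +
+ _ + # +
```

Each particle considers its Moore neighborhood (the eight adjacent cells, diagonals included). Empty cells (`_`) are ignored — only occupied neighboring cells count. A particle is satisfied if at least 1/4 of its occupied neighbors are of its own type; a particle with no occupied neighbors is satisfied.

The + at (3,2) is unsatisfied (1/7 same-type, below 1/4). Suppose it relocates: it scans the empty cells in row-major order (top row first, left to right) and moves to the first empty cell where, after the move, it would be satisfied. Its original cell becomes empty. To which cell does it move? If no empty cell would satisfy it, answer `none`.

Vacating (3,2). Empty cells in order:
  (1,3): 2/4 same-type → satisfied — stop here.

(1,3)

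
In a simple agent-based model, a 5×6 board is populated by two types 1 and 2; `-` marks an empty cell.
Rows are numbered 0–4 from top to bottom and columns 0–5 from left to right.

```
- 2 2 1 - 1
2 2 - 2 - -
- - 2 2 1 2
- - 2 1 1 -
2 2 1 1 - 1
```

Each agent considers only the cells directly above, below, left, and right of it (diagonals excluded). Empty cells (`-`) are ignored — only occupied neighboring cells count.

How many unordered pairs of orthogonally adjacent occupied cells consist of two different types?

Scan each occupied cell's neighbors to the right and below so each pair is counted once.
From row 0: 2 unlike of 4 pairs (running 2/4).
From row 1: 0 unlike of 2 pairs (running 2/6).
From row 2: 3 unlike of 6 pairs (running 5/12).
From row 3: 2 unlike of 4 pairs (running 7/16).
From row 4: 1 unlike of 3 pairs (running 8/19).
Total adjacent occupied pairs: 19; unlike-type pairs: 8.

8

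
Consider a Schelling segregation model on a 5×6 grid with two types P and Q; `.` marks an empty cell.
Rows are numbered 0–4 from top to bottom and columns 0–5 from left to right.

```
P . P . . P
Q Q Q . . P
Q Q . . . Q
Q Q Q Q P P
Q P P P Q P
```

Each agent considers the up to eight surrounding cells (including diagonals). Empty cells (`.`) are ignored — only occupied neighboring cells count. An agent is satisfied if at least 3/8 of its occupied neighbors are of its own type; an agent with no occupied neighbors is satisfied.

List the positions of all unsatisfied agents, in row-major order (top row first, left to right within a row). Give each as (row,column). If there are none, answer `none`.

Row 0: (0,0)P 0/2 unhappy · (0,2)P 0/2 unhappy · (0,5)P 1/1 ok
Row 1: (1,0)Q 3/4 ok · (1,1)Q 4/6 ok · (1,2)Q 2/3 ok · (1,5)P 1/2 ok
Row 2: (2,0)Q 5/5 ok · (2,1)Q 7/7 ok · (2,5)Q 0/3 unhappy
Row 3: (3,0)Q 4/5 ok · (3,1)Q 5/7 ok · (3,2)Q 3/6 ok · (3,3)Q 2/5 ok · (3,4)P 3/6 ok · (3,5)P 2/4 ok
Row 4: (4,0)Q 2/3 ok · (4,1)P 1/5 unhappy · (4,2)P 2/5 ok · (4,3)P 2/5 ok · (4,4)Q 1/5 unhappy · (4,5)P 2/3 ok

(0,0), (0,2), (2,5), (4,1), (4,4)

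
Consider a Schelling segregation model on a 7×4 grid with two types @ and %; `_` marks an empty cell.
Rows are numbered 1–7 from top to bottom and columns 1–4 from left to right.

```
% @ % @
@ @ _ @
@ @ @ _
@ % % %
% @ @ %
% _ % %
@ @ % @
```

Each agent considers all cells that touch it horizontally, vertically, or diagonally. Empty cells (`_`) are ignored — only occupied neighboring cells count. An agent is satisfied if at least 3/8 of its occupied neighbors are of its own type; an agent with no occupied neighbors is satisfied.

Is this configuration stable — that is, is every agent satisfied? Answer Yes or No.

No

(1,1)% 0/3 ✗
(1,2)@ 2/4 ✓
(1,3)% 0/4 ✗
(1,4)@ 1/2 ✓
(2,1)@ 4/5 ✓
(2,2)@ 5/7 ✓
(2,4)@ 2/3 ✓
(3,1)@ 4/5 ✓
(3,2)@ 5/7 ✓
(3,3)@ 3/6 ✓
(4,1)@ 3/5 ✓
(4,2)% 2/8 ✗
(4,3)% 3/7 ✓
(4,4)% 2/4 ✓
(5,1)% 2/4 ✓
(5,2)@ 2/7 ✗
(5,3)@ 1/7 ✗
(5,4)% 4/5 ✓
(6,1)% 1/4 ✗
(6,3)% 3/7 ✓
(6,4)% 3/5 ✓
(7,1)@ 1/2 ✓
(7,2)@ 1/4 ✗
(7,3)% 2/4 ✓
(7,4)@ 0/3 ✗
For instance (1,1) has only 0/3 same-type neighbors, below 3/8.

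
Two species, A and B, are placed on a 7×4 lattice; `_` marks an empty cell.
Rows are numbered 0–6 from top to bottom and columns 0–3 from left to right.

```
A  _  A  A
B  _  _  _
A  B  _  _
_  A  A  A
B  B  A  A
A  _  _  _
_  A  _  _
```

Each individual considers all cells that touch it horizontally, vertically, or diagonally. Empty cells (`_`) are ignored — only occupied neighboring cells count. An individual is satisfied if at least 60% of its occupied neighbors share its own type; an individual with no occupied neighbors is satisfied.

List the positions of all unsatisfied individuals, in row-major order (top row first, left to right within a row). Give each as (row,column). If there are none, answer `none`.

(0,0)A 0/1 not
(0,2)A 1/1 satisfied
(0,3)A 1/1 satisfied
(1,0)B 1/3 not
(2,0)A 1/3 not
(2,1)B 1/4 not
(3,1)A 3/6 not
(3,2)A 4/6 satisfied
(3,3)A 3/3 satisfied
(4,0)B 1/3 not
(4,1)B 1/5 not
(4,2)A 4/5 satisfied
(4,3)A 3/3 satisfied
(5,0)A 1/3 not
(6,1)A 1/1 satisfied

(0,0), (1,0), (2,0), (2,1), (3,1), (4,0), (4,1), (5,0)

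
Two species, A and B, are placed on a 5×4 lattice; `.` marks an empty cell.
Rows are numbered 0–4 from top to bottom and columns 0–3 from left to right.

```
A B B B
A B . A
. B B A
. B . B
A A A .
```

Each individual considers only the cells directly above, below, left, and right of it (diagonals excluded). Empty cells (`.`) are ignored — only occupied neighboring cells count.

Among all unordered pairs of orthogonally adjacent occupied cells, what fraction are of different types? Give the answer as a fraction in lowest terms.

3/8

Scan each occupied cell's neighbors to the right and below so each pair is counted once.
Row 0: A(0,0)–B(0,1)≠ A(0,0)–A(1,0)= B(0,1)–B(0,2)= B(0,1)–B(1,1)= B(0,2)–B(0,3)= B(0,3)–A(1,3)≠  → 2/6 unlike.
Row 1: A(1,0)–B(1,1)≠ B(1,1)–B(2,1)= A(1,3)–A(2,3)=  → 1/3 unlike.
Row 2: B(2,1)–B(2,2)= B(2,1)–B(3,1)= B(2,2)–A(2,3)≠ A(2,3)–B(3,3)≠  → 2/4 unlike.
Row 3: B(3,1)–A(4,1)≠  → 1/1 unlike.
Row 4: A(4,0)–A(4,1)= A(4,1)–A(4,2)=  → 0/2 unlike.
Total adjacent occupied pairs: 16; unlike-type pairs: 6.
6/16 reduces to 3/8.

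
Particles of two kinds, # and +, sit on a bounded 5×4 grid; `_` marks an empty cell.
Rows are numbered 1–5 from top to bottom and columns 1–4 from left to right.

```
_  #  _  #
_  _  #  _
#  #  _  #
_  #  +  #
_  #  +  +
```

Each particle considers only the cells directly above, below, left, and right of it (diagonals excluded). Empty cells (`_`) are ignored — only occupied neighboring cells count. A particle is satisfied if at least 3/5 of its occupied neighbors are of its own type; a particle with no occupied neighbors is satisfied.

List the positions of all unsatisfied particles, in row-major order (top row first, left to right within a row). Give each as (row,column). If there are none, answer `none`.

Row 1: (1,2)# 0/0 ✓ · (1,4)# 0/0 ✓
Row 2: (2,3)# 0/0 ✓
Row 3: (3,1)# 1/1 ✓ · (3,2)# 2/2 ✓ · (3,4)# 1/1 ✓
Row 4: (4,2)# 2/3 ✓ · (4,3)+ 1/3 ✗ · (4,4)# 1/3 ✗
Row 5: (5,2)# 1/2 ✗ · (5,3)+ 2/3 ✓ · (5,4)+ 1/2 ✗

(4,3), (4,4), (5,2), (5,4)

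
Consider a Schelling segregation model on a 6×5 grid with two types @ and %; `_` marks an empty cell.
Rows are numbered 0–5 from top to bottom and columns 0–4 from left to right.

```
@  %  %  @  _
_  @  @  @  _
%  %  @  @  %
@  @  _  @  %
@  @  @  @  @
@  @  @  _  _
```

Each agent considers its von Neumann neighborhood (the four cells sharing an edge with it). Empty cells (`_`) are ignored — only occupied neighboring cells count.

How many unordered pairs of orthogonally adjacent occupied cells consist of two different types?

11

Scan each occupied cell's neighbors to the right and below so each pair is counted once.
From row 0: 4 unlike of 6 pairs (running 4/6).
From row 1: 1 unlike of 5 pairs (running 5/11).
From row 2: 4 unlike of 8 pairs (running 9/19).
From row 3: 2 unlike of 6 pairs (running 11/25).
From row 4: 0 unlike of 7 pairs (running 11/32).
From row 5: 0 unlike of 2 pairs (running 11/34).
Total adjacent occupied pairs: 34; unlike-type pairs: 11.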